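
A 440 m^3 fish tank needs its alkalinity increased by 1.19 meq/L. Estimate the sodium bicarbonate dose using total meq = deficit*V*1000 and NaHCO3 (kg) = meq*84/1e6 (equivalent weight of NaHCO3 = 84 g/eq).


Tank volume in L = 440 m^3 * 1000 = 440000 L
Total meq required = 1.19 meq/L * 440000 L = 523600 meq
NaHCO3 mass = 523600 meq * 84 mg/meq / 1e6 = 43.9824 kg

43.9824 kg


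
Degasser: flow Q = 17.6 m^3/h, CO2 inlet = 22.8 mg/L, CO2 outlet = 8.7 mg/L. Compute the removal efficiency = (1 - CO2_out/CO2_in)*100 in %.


CO2_out / CO2_in = 8.7 / 22.8 = 0.38157895
Fraction remaining = 0.38157895
efficiency = (1 - 0.38157895) * 100 = 61.8421 %

61.8421 %


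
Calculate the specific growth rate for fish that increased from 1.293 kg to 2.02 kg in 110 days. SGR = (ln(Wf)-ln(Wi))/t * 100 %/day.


ln(W_f) = ln(2.02) = 0.70309751
ln(W_i) = ln(1.293) = 0.2569651
ln(W_f) - ln(W_i) = 0.70309751 - 0.2569651 = 0.44613241
SGR = 0.44613241 / 110 * 100 = 0.405575 %/day

0.405575 %/day


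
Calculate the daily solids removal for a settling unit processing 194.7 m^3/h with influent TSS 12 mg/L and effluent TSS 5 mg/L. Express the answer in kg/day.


Concentration drop: TSS_in - TSS_out = 12 - 5 = 7 mg/L
Hourly solids removed = Q * dTSS = 194.7 m^3/h * 7 mg/L = 1362.9 g/h  (m^3/h * mg/L = g/h)
Daily solids removed = 1362.9 * 24 = 32709.6 g/day
Convert g to kg: 32709.6 / 1000 = 32.7096 kg/day

32.7096 kg/day


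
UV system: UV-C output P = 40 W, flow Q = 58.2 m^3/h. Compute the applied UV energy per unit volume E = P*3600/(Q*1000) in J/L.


Energy delivered per hour = 40 W * 3600 s = 144000 J/h
Volume treated per hour = 58.2 m^3/h * 1000 = 58200 L/h
dose = 144000 / 58200 = 2.47423 J/L

2.47423 J/L


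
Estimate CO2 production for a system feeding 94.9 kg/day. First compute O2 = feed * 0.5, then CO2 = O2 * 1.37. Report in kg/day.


O2 = 94.9 * 0.5 = 47.45
CO2 = 47.45 * 1.37 = 65.0065

65.0065 kg/day


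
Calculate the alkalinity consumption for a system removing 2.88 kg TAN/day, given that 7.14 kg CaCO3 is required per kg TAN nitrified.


Alkalinity factor: 7.14 kg CaCO3 consumed per kg TAN nitrified
alk = 2.88 kg TAN * 7.14 = 20.5632 kg CaCO3/day

20.5632 kg CaCO3/day


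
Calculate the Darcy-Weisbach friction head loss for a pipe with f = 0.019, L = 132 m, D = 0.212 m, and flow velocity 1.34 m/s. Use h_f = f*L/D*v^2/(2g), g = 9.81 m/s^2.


v^2 = 1.34^2 = 1.7956 m^2/s^2
L/D = 132/0.212 = 622.64151
h_f = f*(L/D)*v^2/(2g) = 0.019 * 622.64151 * 1.7956 / 19.62 = 1.08269 m

1.08269 m


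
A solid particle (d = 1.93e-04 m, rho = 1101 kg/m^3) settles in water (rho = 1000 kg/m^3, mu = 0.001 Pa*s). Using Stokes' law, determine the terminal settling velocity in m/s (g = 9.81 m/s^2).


Density difference: rho_p - rho_f = 1101 - 1000 = 101 kg/m^3
d^2 = (1.93e-04)^2 = 3.7249e-08 m^2
Numerator = (rho_p - rho_f) * g * d^2 = 101 * 9.81 * 3.7249e-08 = 3.6906682e-05
Denominator = 18 * mu = 18 * 0.001 = 0.018
v_s = 3.6906682e-05 / 0.018 = 0.00205037 m/s
Check: Re = rho_f * v_s * d / mu = 1000 * 0.00205037 * 1.93e-04 / 0.001 = 0.396 < 1, so Stokes' law applies.

0.00205037 m/s


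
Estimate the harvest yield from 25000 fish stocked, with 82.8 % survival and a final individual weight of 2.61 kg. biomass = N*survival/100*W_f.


Survivors = 25000 * 82.8/100 = 20700 fish
Harvest biomass = survivors * W_f = 20700 * 2.61 = 54027 kg

54027 kg


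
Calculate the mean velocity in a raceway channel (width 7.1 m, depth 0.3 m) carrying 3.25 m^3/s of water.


Cross-sectional area = W * d = 7.1 * 0.3 = 2.13 m^2
Velocity = Q / A = 3.25 / 2.13 = 1.52582 m/s

1.52582 m/s


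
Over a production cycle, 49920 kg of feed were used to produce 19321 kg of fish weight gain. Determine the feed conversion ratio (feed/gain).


FCR = feed consumed / weight gained
FCR = 49920 kg / 19321 kg = 2.58372

2.58372


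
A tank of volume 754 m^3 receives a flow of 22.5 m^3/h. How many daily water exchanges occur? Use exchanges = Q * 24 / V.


Daily flow volume = 22.5 m^3/h * 24 h = 540 m^3/day
Exchanges = daily flow / tank volume = 540 / 754 = 0.71618 exchanges/day

0.71618 exchanges/day


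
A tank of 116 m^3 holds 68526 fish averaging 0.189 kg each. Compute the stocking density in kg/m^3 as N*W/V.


Total biomass = 68526 fish * 0.189 kg = 12951.414 kg
Density = total biomass / volume = 12951.414 / 116 = 111.65 kg/m^3

111.65 kg/m^3


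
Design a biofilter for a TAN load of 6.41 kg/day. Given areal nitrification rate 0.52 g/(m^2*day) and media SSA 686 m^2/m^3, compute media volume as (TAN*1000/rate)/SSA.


A = 6.41*1000 / 0.52 = 12326.923 m^2
V = 12326.923 / 686 = 17.9693

17.9693 m^3


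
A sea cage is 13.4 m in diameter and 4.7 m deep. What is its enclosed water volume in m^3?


r = d/2 = 13.4/2 = 6.7 m
Base area = pi*r^2 = pi*6.7^2 = 141.02609 m^2
Volume = 141.02609 * 4.7 = 662.823 m^3

662.823 m^3


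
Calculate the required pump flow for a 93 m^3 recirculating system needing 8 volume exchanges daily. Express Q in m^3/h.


Daily recirculation volume = 93 m^3 * 8 = 744 m^3/day
Flow rate Q = daily volume / 24 h = 744 / 24 = 31 m^3/h

31 m^3/h


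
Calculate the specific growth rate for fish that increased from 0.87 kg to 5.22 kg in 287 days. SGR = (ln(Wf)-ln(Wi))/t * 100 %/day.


ln(W_f) = ln(5.22) = 1.6524974
ln(W_i) = ln(0.87) = -0.13926207
ln(W_f) - ln(W_i) = 1.6524974 - -0.13926207 = 1.7917595
SGR = 1.7917595 / 287 * 100 = 0.624306 %/day

0.624306 %/day


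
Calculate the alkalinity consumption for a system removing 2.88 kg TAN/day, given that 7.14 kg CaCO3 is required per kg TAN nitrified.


Alkalinity factor: 7.14 kg CaCO3 consumed per kg TAN nitrified
alk = 2.88 kg TAN * 7.14 = 20.5632 kg CaCO3/day

20.5632 kg CaCO3/day


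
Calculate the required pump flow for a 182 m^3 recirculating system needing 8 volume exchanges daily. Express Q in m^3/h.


Daily recirculation volume = 182 m^3 * 8 = 1456 m^3/day
Flow rate Q = daily volume / 24 h = 1456 / 24 = 60.6667 m^3/h

60.6667 m^3/h


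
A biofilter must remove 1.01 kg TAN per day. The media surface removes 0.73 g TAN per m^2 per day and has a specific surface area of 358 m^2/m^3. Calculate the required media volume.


A = 1.01*1000 / 0.73 = 1383.5616 m^2
V = 1383.5616 / 358 = 3.8647

3.8647 m^3


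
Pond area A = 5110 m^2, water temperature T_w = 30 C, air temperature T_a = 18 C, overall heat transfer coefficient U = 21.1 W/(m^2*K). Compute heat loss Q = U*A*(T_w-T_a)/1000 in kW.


Temperature difference dT = 30 - 18 = 12 K
Heat loss (W) = U * A * dT = 21.1 * 5110 * 12 = 1293852 W
Convert to kW: 1293852 / 1000 = 1293.852 kW

1293.852 kW


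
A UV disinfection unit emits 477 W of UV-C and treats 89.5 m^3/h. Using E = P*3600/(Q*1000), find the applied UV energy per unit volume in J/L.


Energy delivered per hour = 477 W * 3600 s = 1717200 J/h
Volume treated per hour = 89.5 m^3/h * 1000 = 89500 L/h
dose = 1717200 / 89500 = 19.1866 J/L

19.1866 J/L


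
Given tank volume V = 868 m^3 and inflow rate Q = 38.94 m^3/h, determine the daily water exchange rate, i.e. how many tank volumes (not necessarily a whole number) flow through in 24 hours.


Daily flow volume = 38.94 m^3/h * 24 h = 934.56 m^3/day
Exchanges = daily flow / tank volume = 934.56 / 868 = 1.07668 exchanges/day

1.07668 exchanges/day


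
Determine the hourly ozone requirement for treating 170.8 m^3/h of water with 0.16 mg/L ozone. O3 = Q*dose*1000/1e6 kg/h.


O3 demand (mg/h) = Q * dose * 1000 = 170.8 * 0.16 * 1000 = 27328 mg/h
Convert mg to kg: 27328 / 1e6 = 0.027328 kg/h

0.027328 kg/h


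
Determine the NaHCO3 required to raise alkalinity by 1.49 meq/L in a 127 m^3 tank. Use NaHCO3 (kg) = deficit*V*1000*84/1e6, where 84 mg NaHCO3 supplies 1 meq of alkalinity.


Tank volume in L = 127 m^3 * 1000 = 127000 L
Total meq required = 1.49 meq/L * 127000 L = 189230 meq
NaHCO3 mass = 189230 meq * 84 mg/meq / 1e6 = 15.8953 kg

15.8953 kg


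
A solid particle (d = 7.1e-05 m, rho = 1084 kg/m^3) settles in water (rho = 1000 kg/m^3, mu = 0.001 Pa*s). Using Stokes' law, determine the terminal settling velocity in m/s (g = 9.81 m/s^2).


Density difference: rho_p - rho_f = 1084 - 1000 = 84 kg/m^3
d^2 = (7.1e-05)^2 = 5.041e-09 m^2
Numerator = (rho_p - rho_f) * g * d^2 = 84 * 9.81 * 5.041e-09 = 4.1539856e-06
Denominator = 18 * mu = 18 * 0.001 = 0.018
v_s = 4.1539856e-06 / 0.018 = 2.30777e-04 m/s
Check: Re = rho_f * v_s * d / mu = 1000 * 2.30777e-04 * 7.1e-05 / 0.001 = 0.0164 < 1, so Stokes' law applies.

2.30777e-04 m/s


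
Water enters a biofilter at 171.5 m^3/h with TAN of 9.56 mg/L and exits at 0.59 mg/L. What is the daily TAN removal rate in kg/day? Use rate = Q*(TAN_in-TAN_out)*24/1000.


Concentration drop: TAN_in - TAN_out = 9.56 - 0.59 = 8.97 mg/L
Hourly TAN removed = Q * dTAN = 171.5 m^3/h * 8.97 mg/L = 1538.355 g/h  (m^3/h * mg/L = g/h)
Daily TAN removed = 1538.355 * 24 = 36920.52 g/day
Convert to kg/day: 36920.52 / 1000 = 36.92052 kg/day

36.92052 kg/day


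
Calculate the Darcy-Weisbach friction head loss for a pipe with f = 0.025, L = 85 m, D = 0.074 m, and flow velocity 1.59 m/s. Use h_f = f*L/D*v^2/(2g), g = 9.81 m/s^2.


v^2 = 1.59^2 = 2.5281 m^2/s^2
L/D = 85/0.074 = 1148.6486
h_f = f*(L/D)*v^2/(2g) = 0.025 * 1148.6486 * 2.5281 / 19.62 = 3.70018 m

3.70018 m


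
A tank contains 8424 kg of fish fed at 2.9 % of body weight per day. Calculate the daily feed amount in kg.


Feeding rate fraction = 2.9% / 100 = 0.029
Daily feed = 8424 kg * 0.029 = 244.296 kg/day

244.296 kg/day


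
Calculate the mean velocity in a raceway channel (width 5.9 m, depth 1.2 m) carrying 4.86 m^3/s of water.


Cross-sectional area = W * d = 5.9 * 1.2 = 7.08 m^2
Velocity = Q / A = 4.86 / 7.08 = 0.686441 m/s

0.686441 m/s


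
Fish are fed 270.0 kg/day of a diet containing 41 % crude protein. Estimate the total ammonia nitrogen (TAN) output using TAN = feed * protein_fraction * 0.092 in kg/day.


Protein in feed = 270.0 * 41/100 = 110.7 kg/day
TAN = protein * 0.092 = 110.7 * 0.092 = 10.1844 kg/day

10.1844 kg/day


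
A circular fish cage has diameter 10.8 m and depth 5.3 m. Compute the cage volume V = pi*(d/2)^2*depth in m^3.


r = d/2 = 10.8/2 = 5.4 m
Base area = pi*r^2 = pi*5.4^2 = 91.608842 m^2
Volume = 91.608842 * 5.3 = 485.527 m^3

485.527 m^3


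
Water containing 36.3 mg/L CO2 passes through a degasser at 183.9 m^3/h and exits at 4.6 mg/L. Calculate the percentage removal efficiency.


CO2_out / CO2_in = 4.6 / 36.3 = 0.12672176
Fraction remaining = 0.12672176
efficiency = (1 - 0.12672176) * 100 = 87.3278 %

87.3278 %


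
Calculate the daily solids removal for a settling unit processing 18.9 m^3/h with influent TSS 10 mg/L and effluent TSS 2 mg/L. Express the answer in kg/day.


Concentration drop: TSS_in - TSS_out = 10 - 2 = 8 mg/L
Hourly solids removed = Q * dTSS = 18.9 m^3/h * 8 mg/L = 151.2 g/h  (m^3/h * mg/L = g/h)
Daily solids removed = 151.2 * 24 = 3628.8 g/day
Convert g to kg: 3628.8 / 1000 = 3.6288 kg/day

3.6288 kg/day


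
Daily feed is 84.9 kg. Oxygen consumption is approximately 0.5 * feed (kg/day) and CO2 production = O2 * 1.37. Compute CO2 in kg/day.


O2 = 84.9 * 0.5 = 42.45
CO2 = 42.45 * 1.37 = 58.1565

58.1565 kg/day


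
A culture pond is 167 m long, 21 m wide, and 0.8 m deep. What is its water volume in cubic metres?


Base area = L * W = 167 * 21 = 3507 m^2
Volume = area * depth = 3507 * 0.8 = 2805.6 m^3

2805.6 m^3


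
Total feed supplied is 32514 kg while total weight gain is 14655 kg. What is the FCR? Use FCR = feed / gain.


FCR = feed consumed / weight gained
FCR = 32514 kg / 14655 kg = 2.21863

2.21863


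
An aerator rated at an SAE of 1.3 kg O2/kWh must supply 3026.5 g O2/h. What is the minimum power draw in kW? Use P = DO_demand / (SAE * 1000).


SAE in g O2/kWh = 1.3 * 1000 = 1300 g/kWh
P = DO_demand / SAE_g = 3026.5 / 1300 = 2.32808 kW

2.32808 kW


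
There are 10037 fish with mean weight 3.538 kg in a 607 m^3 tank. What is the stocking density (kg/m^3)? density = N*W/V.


Total biomass = 10037 fish * 3.538 kg = 35510.906 kg
Density = total biomass / volume = 35510.906 / 607 = 58.5023 kg/m^3

58.5023 kg/m^3


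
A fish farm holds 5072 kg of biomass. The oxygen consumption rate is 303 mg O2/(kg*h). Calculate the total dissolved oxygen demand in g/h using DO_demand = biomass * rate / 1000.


Total O2 consumption (mg/h) = 5072 kg * 303 mg/(kg*h) = 1536816 mg/h
Convert to g/h: 1536816 / 1000 = 1536.816 g/h

1536.816 g/h


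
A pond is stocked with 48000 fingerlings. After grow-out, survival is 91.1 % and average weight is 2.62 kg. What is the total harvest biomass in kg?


Survivors = 48000 * 91.1/100 = 43728 fish
Harvest biomass = survivors * W_f = 43728 * 2.62 = 114567.36 kg

114567.36 kg


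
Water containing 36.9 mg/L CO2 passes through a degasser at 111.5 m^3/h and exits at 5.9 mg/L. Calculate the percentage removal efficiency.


CO2_out / CO2_in = 5.9 / 36.9 = 0.1598916
Fraction remaining = 0.1598916
efficiency = (1 - 0.1598916) * 100 = 84.0108 %

84.0108 %


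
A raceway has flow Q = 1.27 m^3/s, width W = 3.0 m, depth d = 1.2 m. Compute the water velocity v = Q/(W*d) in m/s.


Cross-sectional area = W * d = 3.0 * 1.2 = 3.6 m^2
Velocity = Q / A = 1.27 / 3.6 = 0.352778 m/s

0.352778 m/s


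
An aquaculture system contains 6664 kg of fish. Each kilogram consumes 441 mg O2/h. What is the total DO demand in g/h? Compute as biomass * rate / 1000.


Total O2 consumption (mg/h) = 6664 kg * 441 mg/(kg*h) = 2938824 mg/h
Convert to g/h: 2938824 / 1000 = 2938.824 g/h

2938.824 g/h


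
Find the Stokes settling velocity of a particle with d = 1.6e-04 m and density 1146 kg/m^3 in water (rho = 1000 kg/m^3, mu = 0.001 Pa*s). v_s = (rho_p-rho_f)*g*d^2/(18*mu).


Density difference: rho_p - rho_f = 1146 - 1000 = 146 kg/m^3
d^2 = (1.6e-04)^2 = 2.56e-08 m^2
Numerator = (rho_p - rho_f) * g * d^2 = 146 * 9.81 * 2.56e-08 = 3.6665856e-05
Denominator = 18 * mu = 18 * 0.001 = 0.018
v_s = 3.6665856e-05 / 0.018 = 0.00203699 m/s
Check: Re = rho_f * v_s * d / mu = 1000 * 0.00203699 * 1.6e-04 / 0.001 = 0.326 < 1, so Stokes' law applies.

0.00203699 m/s


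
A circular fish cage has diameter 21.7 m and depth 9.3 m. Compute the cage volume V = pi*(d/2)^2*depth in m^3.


r = d/2 = 21.7/2 = 10.85 m
Base area = pi*r^2 = pi*10.85^2 = 369.83614 m^2
Volume = 369.83614 * 9.3 = 3439.48 m^3

3439.48 m^3


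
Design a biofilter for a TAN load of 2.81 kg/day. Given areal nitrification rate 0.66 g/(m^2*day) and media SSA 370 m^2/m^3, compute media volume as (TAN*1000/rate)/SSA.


A = 2.81*1000 / 0.66 = 4257.5758 m^2
V = 4257.5758 / 370 = 11.507

11.507 m^3


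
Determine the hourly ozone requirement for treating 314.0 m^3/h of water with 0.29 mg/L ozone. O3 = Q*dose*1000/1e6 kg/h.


O3 demand (mg/h) = Q * dose * 1000 = 314.0 * 0.29 * 1000 = 91060 mg/h
Convert mg to kg: 91060 / 1e6 = 0.09106 kg/h

0.09106 kg/h


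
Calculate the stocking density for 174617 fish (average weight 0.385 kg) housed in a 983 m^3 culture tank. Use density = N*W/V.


Total biomass = 174617 fish * 0.385 kg = 67227.545 kg
Density = total biomass / volume = 67227.545 / 983 = 68.3902 kg/m^3

68.3902 kg/m^3


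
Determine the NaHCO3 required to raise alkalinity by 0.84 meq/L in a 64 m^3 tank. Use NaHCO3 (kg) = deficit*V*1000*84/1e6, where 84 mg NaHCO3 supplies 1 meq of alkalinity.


Tank volume in L = 64 m^3 * 1000 = 64000 L
Total meq required = 0.84 meq/L * 64000 L = 53760 meq
NaHCO3 mass = 53760 meq * 84 mg/meq / 1e6 = 4.51584 kg

4.51584 kg


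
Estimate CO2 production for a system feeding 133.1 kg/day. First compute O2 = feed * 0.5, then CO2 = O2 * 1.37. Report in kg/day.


O2 = 133.1 * 0.5 = 66.55
CO2 = 66.55 * 1.37 = 91.1735

91.1735 kg/day


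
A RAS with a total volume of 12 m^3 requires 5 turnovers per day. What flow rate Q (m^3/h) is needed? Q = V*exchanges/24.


Daily recirculation volume = 12 m^3 * 5 = 60 m^3/day
Flow rate Q = daily volume / 24 h = 60 / 24 = 2.5 m^3/h

2.5 m^3/h


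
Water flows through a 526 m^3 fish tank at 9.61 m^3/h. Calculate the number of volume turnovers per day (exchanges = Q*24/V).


Daily flow volume = 9.61 m^3/h * 24 h = 230.64 m^3/day
Exchanges = daily flow / tank volume = 230.64 / 526 = 0.438479 exchanges/day

0.438479 exchanges/day


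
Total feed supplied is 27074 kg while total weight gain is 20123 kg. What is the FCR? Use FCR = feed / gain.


FCR = feed consumed / weight gained
FCR = 27074 kg / 20123 kg = 1.34543

1.34543


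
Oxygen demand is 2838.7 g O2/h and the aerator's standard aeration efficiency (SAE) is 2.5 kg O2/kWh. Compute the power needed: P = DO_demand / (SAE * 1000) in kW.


SAE in g O2/kWh = 2.5 * 1000 = 2500 g/kWh
P = DO_demand / SAE_g = 2838.7 / 2500 = 1.13548 kW

1.13548 kW


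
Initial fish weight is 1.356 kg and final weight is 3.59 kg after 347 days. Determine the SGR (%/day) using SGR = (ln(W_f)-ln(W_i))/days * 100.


ln(W_f) = ln(3.59) = 1.2781522
ln(W_i) = ln(1.356) = 0.30453919
ln(W_f) - ln(W_i) = 1.2781522 - 0.30453919 = 0.97361301
SGR = 0.97361301 / 347 * 100 = 0.28058 %/day

0.28058 %/day


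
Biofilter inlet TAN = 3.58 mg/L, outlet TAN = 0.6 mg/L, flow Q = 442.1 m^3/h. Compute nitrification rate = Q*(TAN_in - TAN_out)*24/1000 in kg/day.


Concentration drop: TAN_in - TAN_out = 3.58 - 0.6 = 2.98 mg/L
Hourly TAN removed = Q * dTAN = 442.1 m^3/h * 2.98 mg/L = 1317.458 g/h  (m^3/h * mg/L = g/h)
Daily TAN removed = 1317.458 * 24 = 31618.992 g/day
Convert to kg/day: 31618.992 / 1000 = 31.618992 kg/day

31.618992 kg/day


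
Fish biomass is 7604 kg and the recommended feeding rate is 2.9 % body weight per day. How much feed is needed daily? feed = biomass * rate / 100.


Feeding rate fraction = 2.9% / 100 = 0.029
Daily feed = 7604 kg * 0.029 = 220.516 kg/day

220.516 kg/day


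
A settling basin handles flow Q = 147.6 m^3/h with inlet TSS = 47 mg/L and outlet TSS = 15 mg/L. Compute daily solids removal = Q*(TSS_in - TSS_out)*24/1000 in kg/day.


Concentration drop: TSS_in - TSS_out = 47 - 15 = 32 mg/L
Hourly solids removed = Q * dTSS = 147.6 m^3/h * 32 mg/L = 4723.2 g/h  (m^3/h * mg/L = g/h)
Daily solids removed = 4723.2 * 24 = 113356.8 g/day
Convert g to kg: 113356.8 / 1000 = 113.3568 kg/day

113.3568 kg/day


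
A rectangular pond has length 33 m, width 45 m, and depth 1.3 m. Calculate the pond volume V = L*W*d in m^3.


Base area = L * W = 33 * 45 = 1485 m^2
Volume = area * depth = 1485 * 1.3 = 1930.5 m^3

1930.5 m^3


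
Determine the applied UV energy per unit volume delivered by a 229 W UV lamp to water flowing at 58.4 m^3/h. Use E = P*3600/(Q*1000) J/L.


Energy delivered per hour = 229 W * 3600 s = 824400 J/h
Volume treated per hour = 58.4 m^3/h * 1000 = 58400 L/h
dose = 824400 / 58400 = 14.1164 J/L

14.1164 J/L


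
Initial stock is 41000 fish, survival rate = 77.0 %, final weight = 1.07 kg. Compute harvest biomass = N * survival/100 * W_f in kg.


Survivors = 41000 * 77.0/100 = 31570 fish
Harvest biomass = survivors * W_f = 31570 * 1.07 = 33779.9 kg

33779.9 kg


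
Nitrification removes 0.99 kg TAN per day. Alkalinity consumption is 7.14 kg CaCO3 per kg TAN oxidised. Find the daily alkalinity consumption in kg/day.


Alkalinity factor: 7.14 kg CaCO3 consumed per kg TAN nitrified
alk = 0.99 kg TAN * 7.14 = 7.0686 kg CaCO3/day

7.0686 kg CaCO3/day


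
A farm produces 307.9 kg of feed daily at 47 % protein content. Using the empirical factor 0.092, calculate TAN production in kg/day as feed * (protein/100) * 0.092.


Protein in feed = 307.9 * 47/100 = 144.713 kg/day
TAN = protein * 0.092 = 144.713 * 0.092 = 13.313596 kg/day

13.313596 kg/day


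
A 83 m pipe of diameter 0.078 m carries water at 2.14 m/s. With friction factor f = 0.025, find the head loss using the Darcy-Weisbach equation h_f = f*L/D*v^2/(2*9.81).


v^2 = 2.14^2 = 4.5796 m^2/s^2
L/D = 83/0.078 = 1064.1026
h_f = f*(L/D)*v^2/(2g) = 0.025 * 1064.1026 * 4.5796 / 19.62 = 6.20943 m

6.20943 m


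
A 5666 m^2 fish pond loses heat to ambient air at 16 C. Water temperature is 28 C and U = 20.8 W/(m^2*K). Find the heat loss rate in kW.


Temperature difference dT = 28 - 16 = 12 K
Heat loss (W) = U * A * dT = 20.8 * 5666 * 12 = 1414233.6 W
Convert to kW: 1414233.6 / 1000 = 1414.2336 kW

1414.2336 kW


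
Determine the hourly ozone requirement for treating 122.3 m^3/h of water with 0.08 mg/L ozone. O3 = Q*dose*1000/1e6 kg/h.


O3 demand (mg/h) = Q * dose * 1000 = 122.3 * 0.08 * 1000 = 9784 mg/h
Convert mg to kg: 9784 / 1e6 = 0.009784 kg/h

0.009784 kg/h


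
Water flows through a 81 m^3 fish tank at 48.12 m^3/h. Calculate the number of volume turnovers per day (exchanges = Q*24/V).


Daily flow volume = 48.12 m^3/h * 24 h = 1154.88 m^3/day
Exchanges = daily flow / tank volume = 1154.88 / 81 = 14.2578 exchanges/day

14.2578 exchanges/day


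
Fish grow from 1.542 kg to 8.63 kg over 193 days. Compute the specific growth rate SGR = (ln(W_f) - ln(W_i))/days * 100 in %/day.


ln(W_f) = ln(8.63) = 2.1552445
ln(W_i) = ln(1.542) = 0.43308028
ln(W_f) - ln(W_i) = 2.1552445 - 0.43308028 = 1.7221642
SGR = 1.7221642 / 193 * 100 = 0.892313 %/day

0.892313 %/day


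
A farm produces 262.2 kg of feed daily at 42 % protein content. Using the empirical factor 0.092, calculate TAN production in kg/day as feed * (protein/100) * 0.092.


Protein in feed = 262.2 * 42/100 = 110.124 kg/day
TAN = protein * 0.092 = 110.124 * 0.092 = 10.131408 kg/day

10.131408 kg/day


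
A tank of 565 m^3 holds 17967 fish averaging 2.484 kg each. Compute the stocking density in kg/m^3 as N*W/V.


Total biomass = 17967 fish * 2.484 kg = 44630.028 kg
Density = total biomass / volume = 44630.028 / 565 = 78.9912 kg/m^3

78.9912 kg/m^3


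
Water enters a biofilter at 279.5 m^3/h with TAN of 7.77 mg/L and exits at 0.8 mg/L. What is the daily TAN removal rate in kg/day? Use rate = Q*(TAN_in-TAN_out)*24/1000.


Concentration drop: TAN_in - TAN_out = 7.77 - 0.8 = 6.97 mg/L
Hourly TAN removed = Q * dTAN = 279.5 m^3/h * 6.97 mg/L = 1948.115 g/h  (m^3/h * mg/L = g/h)
Daily TAN removed = 1948.115 * 24 = 46754.76 g/day
Convert to kg/day: 46754.76 / 1000 = 46.75476 kg/day

46.75476 kg/day


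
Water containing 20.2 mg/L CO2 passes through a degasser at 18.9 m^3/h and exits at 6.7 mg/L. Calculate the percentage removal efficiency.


CO2_out / CO2_in = 6.7 / 20.2 = 0.33168317
Fraction remaining = 0.33168317
efficiency = (1 - 0.33168317) * 100 = 66.8317 %

66.8317 %


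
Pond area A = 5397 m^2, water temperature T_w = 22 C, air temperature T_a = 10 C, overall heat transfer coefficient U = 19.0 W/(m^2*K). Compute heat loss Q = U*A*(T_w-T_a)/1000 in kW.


Temperature difference dT = 22 - 10 = 12 K
Heat loss (W) = U * A * dT = 19.0 * 5397 * 12 = 1230516 W
Convert to kW: 1230516 / 1000 = 1230.516 kW

1230.516 kW


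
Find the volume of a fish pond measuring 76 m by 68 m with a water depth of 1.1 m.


Base area = L * W = 76 * 68 = 5168 m^2
Volume = area * depth = 5168 * 1.1 = 5684.8 m^3

5684.8 m^3


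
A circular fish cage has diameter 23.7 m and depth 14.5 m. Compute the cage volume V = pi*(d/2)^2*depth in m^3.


r = d/2 = 23.7/2 = 11.85 m
Base area = pi*r^2 = pi*11.85^2 = 441.15029 m^2
Volume = 441.15029 * 14.5 = 6396.68 m^3

6396.68 m^3


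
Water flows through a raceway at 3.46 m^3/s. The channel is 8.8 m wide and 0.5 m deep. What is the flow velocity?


Cross-sectional area = W * d = 8.8 * 0.5 = 4.4 m^2
Velocity = Q / A = 3.46 / 4.4 = 0.786364 m/s

0.786364 m/s


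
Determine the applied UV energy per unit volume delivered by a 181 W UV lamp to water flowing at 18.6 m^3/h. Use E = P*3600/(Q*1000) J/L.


Energy delivered per hour = 181 W * 3600 s = 651600 J/h
Volume treated per hour = 18.6 m^3/h * 1000 = 18600 L/h
dose = 651600 / 18600 = 35.0323 J/L

35.0323 J/L


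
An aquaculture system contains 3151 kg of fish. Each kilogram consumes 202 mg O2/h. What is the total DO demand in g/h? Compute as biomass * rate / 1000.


Total O2 consumption (mg/h) = 3151 kg * 202 mg/(kg*h) = 636502 mg/h
Convert to g/h: 636502 / 1000 = 636.502 g/h

636.502 g/h


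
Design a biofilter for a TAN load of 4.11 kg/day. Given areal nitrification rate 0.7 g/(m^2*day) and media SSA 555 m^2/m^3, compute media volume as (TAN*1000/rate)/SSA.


A = 4.11*1000 / 0.7 = 5871.4286 m^2
V = 5871.4286 / 555 = 10.5792

10.5792 m^3


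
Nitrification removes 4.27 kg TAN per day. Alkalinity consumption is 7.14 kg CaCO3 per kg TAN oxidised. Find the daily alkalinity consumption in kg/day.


Alkalinity factor: 7.14 kg CaCO3 consumed per kg TAN nitrified
alk = 4.27 kg TAN * 7.14 = 30.4878 kg CaCO3/day

30.4878 kg CaCO3/day


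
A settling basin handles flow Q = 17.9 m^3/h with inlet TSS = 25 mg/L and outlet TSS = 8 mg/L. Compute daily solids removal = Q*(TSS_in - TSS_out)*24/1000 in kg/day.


Concentration drop: TSS_in - TSS_out = 25 - 8 = 17 mg/L
Hourly solids removed = Q * dTSS = 17.9 m^3/h * 17 mg/L = 304.3 g/h  (m^3/h * mg/L = g/h)
Daily solids removed = 304.3 * 24 = 7303.2 g/day
Convert g to kg: 7303.2 / 1000 = 7.3032 kg/day

7.3032 kg/day


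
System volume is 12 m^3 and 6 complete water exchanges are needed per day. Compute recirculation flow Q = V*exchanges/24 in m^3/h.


Daily recirculation volume = 12 m^3 * 6 = 72 m^3/day
Flow rate Q = daily volume / 24 h = 72 / 24 = 3 m^3/h

3 m^3/h


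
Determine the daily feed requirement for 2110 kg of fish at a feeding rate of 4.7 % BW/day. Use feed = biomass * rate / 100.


Feeding rate fraction = 4.7% / 100 = 0.047
Daily feed = 2110 kg * 0.047 = 99.17 kg/day

99.17 kg/day


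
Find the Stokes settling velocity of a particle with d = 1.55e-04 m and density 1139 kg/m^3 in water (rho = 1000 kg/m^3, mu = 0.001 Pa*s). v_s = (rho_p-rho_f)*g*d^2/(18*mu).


Density difference: rho_p - rho_f = 1139 - 1000 = 139 kg/m^3
d^2 = (1.55e-04)^2 = 2.4025e-08 m^2
Numerator = (rho_p - rho_f) * g * d^2 = 139 * 9.81 * 2.4025e-08 = 3.276025e-05
Denominator = 18 * mu = 18 * 0.001 = 0.018
v_s = 3.276025e-05 / 0.018 = 0.00182001 m/s
Check: Re = rho_f * v_s * d / mu = 1000 * 0.00182001 * 1.55e-04 / 0.001 = 0.282 < 1, so Stokes' law applies.

0.00182001 m/s


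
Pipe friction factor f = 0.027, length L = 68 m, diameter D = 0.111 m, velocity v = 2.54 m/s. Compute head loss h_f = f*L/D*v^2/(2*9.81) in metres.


v^2 = 2.54^2 = 6.4516 m^2/s^2
L/D = 68/0.111 = 612.61261
h_f = f*(L/D)*v^2/(2g) = 0.027 * 612.61261 * 6.4516 / 19.62 = 5.43899 m

5.43899 m


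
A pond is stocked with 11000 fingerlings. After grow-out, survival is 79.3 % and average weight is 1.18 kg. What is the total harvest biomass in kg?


Survivors = 11000 * 79.3/100 = 8723 fish
Harvest biomass = survivors * W_f = 8723 * 1.18 = 10293.14 kg

10293.14 kg


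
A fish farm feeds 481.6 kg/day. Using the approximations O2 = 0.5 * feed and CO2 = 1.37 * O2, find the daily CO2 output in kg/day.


O2 = 481.6 * 0.5 = 240.8
CO2 = 240.8 * 1.37 = 329.896

329.896 kg/day


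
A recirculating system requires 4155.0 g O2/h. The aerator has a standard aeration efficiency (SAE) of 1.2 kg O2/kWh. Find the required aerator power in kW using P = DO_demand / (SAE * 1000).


SAE in g O2/kWh = 1.2 * 1000 = 1200 g/kWh
P = DO_demand / SAE_g = 4155.0 / 1200 = 3.4625 kW

3.4625 kW


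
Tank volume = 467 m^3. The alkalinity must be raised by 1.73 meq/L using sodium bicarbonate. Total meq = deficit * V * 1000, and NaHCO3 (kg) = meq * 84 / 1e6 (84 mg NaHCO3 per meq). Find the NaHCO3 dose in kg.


Tank volume in L = 467 m^3 * 1000 = 467000 L
Total meq required = 1.73 meq/L * 467000 L = 807910 meq
NaHCO3 mass = 807910 meq * 84 mg/meq / 1e6 = 67.8644 kg

67.8644 kg


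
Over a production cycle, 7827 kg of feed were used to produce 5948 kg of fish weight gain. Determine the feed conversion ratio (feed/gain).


FCR = feed consumed / weight gained
FCR = 7827 kg / 5948 kg = 1.3159

1.3159


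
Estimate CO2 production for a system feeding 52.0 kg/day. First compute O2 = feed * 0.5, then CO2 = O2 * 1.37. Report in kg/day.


O2 = 52.0 * 0.5 = 26
CO2 = 26 * 1.37 = 35.62

35.62 kg/day


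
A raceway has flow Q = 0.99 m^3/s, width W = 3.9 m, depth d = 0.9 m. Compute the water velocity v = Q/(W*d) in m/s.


Cross-sectional area = W * d = 3.9 * 0.9 = 3.51 m^2
Velocity = Q / A = 0.99 / 3.51 = 0.282051 m/s

0.282051 m/s


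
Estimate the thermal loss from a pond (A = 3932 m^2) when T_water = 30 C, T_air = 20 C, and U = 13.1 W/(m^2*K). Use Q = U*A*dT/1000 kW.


Temperature difference dT = 30 - 20 = 10 K
Heat loss (W) = U * A * dT = 13.1 * 3932 * 10 = 515092 W
Convert to kW: 515092 / 1000 = 515.092 kW

515.092 kW


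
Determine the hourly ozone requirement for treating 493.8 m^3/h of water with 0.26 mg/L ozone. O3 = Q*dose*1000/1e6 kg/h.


O3 demand (mg/h) = Q * dose * 1000 = 493.8 * 0.26 * 1000 = 128388 mg/h
Convert mg to kg: 128388 / 1e6 = 0.128388 kg/h

0.128388 kg/h


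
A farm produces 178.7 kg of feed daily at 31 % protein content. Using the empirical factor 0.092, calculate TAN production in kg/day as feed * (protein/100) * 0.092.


Protein in feed = 178.7 * 31/100 = 55.397 kg/day
TAN = protein * 0.092 = 55.397 * 0.092 = 5.096524 kg/day

5.096524 kg/day


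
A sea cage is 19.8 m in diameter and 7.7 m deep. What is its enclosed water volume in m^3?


r = d/2 = 19.8/2 = 9.9 m
Base area = pi*r^2 = pi*9.9^2 = 307.9075 m^2
Volume = 307.9075 * 7.7 = 2370.89 m^3

2370.89 m^3


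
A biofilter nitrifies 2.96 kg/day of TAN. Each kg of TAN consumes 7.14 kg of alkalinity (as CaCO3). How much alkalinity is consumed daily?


Alkalinity factor: 7.14 kg CaCO3 consumed per kg TAN nitrified
alk = 2.96 kg TAN * 7.14 = 21.1344 kg CaCO3/day

21.1344 kg CaCO3/day


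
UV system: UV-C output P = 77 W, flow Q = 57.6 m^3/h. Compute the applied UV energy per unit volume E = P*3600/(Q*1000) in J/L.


Energy delivered per hour = 77 W * 3600 s = 277200 J/h
Volume treated per hour = 57.6 m^3/h * 1000 = 57600 L/h
dose = 277200 / 57600 = 4.8125 J/L

4.8125 J/L


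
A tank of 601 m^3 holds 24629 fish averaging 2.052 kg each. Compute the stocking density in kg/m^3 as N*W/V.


Total biomass = 24629 fish * 2.052 kg = 50538.708 kg
Density = total biomass / volume = 50538.708 / 601 = 84.091 kg/m^3

84.091 kg/m^3


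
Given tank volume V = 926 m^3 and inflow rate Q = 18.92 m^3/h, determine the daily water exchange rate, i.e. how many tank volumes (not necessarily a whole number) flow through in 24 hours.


Daily flow volume = 18.92 m^3/h * 24 h = 454.08 m^3/day
Exchanges = daily flow / tank volume = 454.08 / 926 = 0.490367 exchanges/day

0.490367 exchanges/day


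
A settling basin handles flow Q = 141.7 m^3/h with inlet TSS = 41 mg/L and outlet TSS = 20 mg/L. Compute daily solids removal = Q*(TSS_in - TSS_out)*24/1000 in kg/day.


Concentration drop: TSS_in - TSS_out = 41 - 20 = 21 mg/L
Hourly solids removed = Q * dTSS = 141.7 m^3/h * 21 mg/L = 2975.7 g/h  (m^3/h * mg/L = g/h)
Daily solids removed = 2975.7 * 24 = 71416.8 g/day
Convert g to kg: 71416.8 / 1000 = 71.4168 kg/day

71.4168 kg/day


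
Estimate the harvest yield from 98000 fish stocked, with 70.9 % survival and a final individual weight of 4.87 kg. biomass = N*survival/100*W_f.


Survivors = 98000 * 70.9/100 = 69482 fish
Harvest biomass = survivors * W_f = 69482 * 4.87 = 338377.34 kg

338377.34 kg


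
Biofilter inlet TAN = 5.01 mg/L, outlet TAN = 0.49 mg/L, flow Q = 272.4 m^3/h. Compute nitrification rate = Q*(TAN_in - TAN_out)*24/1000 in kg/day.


Concentration drop: TAN_in - TAN_out = 5.01 - 0.49 = 4.52 mg/L
Hourly TAN removed = Q * dTAN = 272.4 m^3/h * 4.52 mg/L = 1231.248 g/h  (m^3/h * mg/L = g/h)
Daily TAN removed = 1231.248 * 24 = 29549.952 g/day
Convert to kg/day: 29549.952 / 1000 = 29.549952 kg/day

29.549952 kg/day


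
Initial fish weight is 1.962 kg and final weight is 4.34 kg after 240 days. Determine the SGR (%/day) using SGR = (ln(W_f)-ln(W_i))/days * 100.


ln(W_f) = ln(4.34) = 1.4678743
ln(W_i) = ln(1.962) = 0.67396436
ln(W_f) - ln(W_i) = 1.4678743 - 0.67396436 = 0.79390994
SGR = 0.79390994 / 240 * 100 = 0.330796 %/day

0.330796 %/day


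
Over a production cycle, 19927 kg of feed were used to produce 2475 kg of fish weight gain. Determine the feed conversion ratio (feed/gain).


FCR = feed consumed / weight gained
FCR = 19927 kg / 2475 kg = 8.05131

8.05131


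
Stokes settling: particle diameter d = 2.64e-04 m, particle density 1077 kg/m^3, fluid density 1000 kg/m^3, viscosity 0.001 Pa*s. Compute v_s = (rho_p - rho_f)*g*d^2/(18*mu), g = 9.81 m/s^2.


Density difference: rho_p - rho_f = 1077 - 1000 = 77 kg/m^3
d^2 = (2.64e-04)^2 = 6.9696e-08 m^2
Numerator = (rho_p - rho_f) * g * d^2 = 77 * 9.81 * 6.9696e-08 = 5.2646268e-05
Denominator = 18 * mu = 18 * 0.001 = 0.018
v_s = 5.2646268e-05 / 0.018 = 0.00292479 m/s
Check: Re = rho_f * v_s * d / mu = 1000 * 0.00292479 * 2.64e-04 / 0.001 = 0.772 < 1, so Stokes' law applies.

0.00292479 m/s


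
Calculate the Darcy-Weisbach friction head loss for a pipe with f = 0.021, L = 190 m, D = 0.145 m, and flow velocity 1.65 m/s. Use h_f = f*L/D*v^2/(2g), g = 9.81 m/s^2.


v^2 = 1.65^2 = 2.7225 m^2/s^2
L/D = 190/0.145 = 1310.3448
h_f = f*(L/D)*v^2/(2g) = 0.021 * 1310.3448 * 2.7225 / 19.62 = 3.81833 m

3.81833 m


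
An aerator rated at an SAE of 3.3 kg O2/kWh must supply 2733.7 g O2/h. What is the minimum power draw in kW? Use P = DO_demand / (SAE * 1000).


SAE in g O2/kWh = 3.3 * 1000 = 3300 g/kWh
P = DO_demand / SAE_g = 2733.7 / 3300 = 0.828394 kW

0.828394 kW


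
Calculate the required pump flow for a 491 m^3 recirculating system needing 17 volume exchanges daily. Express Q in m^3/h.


Daily recirculation volume = 491 m^3 * 17 = 8347 m^3/day
Flow rate Q = daily volume / 24 h = 8347 / 24 = 347.792 m^3/h

347.792 m^3/h


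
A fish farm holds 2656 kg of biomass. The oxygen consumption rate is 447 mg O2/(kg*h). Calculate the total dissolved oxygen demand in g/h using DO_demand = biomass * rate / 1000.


Total O2 consumption (mg/h) = 2656 kg * 447 mg/(kg*h) = 1187232 mg/h
Convert to g/h: 1187232 / 1000 = 1187.232 g/h

1187.232 g/h


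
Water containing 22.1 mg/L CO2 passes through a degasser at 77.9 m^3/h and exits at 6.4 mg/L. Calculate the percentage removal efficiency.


CO2_out / CO2_in = 6.4 / 22.1 = 0.28959276
Fraction remaining = 0.28959276
efficiency = (1 - 0.28959276) * 100 = 71.0407 %

71.0407 %


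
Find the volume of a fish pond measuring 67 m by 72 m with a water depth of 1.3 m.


Base area = L * W = 67 * 72 = 4824 m^2
Volume = area * depth = 4824 * 1.3 = 6271.2 m^3

6271.2 m^3


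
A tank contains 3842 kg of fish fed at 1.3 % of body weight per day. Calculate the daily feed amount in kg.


Feeding rate fraction = 1.3% / 100 = 0.013
Daily feed = 3842 kg * 0.013 = 49.946 kg/day

49.946 kg/day


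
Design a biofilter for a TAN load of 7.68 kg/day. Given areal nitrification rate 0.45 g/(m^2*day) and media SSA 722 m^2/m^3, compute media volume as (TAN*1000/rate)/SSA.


A = 7.68*1000 / 0.45 = 17066.667 m^2
V = 17066.667 / 722 = 23.638

23.638 m^3


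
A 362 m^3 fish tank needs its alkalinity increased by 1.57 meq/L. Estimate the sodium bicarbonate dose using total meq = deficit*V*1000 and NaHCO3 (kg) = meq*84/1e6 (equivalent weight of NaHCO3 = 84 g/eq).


Tank volume in L = 362 m^3 * 1000 = 362000 L
Total meq required = 1.57 meq/L * 362000 L = 568340 meq
NaHCO3 mass = 568340 meq * 84 mg/meq / 1e6 = 47.7406 kg

47.7406 kg


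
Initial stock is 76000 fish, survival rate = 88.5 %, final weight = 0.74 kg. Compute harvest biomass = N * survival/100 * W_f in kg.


Survivors = 76000 * 88.5/100 = 67260 fish
Harvest biomass = survivors * W_f = 67260 * 0.74 = 49772.4 kg

49772.4 kg


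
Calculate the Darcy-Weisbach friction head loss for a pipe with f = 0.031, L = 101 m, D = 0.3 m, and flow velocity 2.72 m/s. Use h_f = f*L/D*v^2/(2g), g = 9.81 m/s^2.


v^2 = 2.72^2 = 7.3984 m^2/s^2
L/D = 101/0.3 = 336.66667
h_f = f*(L/D)*v^2/(2g) = 0.031 * 336.66667 * 7.3984 / 19.62 = 3.93551 m

3.93551 m


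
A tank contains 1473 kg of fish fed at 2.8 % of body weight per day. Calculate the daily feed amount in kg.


Feeding rate fraction = 2.8% / 100 = 0.028
Daily feed = 1473 kg * 0.028 = 41.244 kg/day

41.244 kg/day


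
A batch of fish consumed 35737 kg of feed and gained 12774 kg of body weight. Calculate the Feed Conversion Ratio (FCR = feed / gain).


FCR = feed consumed / weight gained
FCR = 35737 kg / 12774 kg = 2.79764

2.79764


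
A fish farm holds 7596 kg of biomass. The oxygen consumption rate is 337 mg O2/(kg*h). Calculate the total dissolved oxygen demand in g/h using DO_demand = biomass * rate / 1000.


Total O2 consumption (mg/h) = 7596 kg * 337 mg/(kg*h) = 2559852 mg/h
Convert to g/h: 2559852 / 1000 = 2559.852 g/h

2559.852 g/h


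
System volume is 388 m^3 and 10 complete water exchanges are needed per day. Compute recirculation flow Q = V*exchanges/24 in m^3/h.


Daily recirculation volume = 388 m^3 * 10 = 3880 m^3/day
Flow rate Q = daily volume / 24 h = 3880 / 24 = 161.667 m^3/h

161.667 m^3/h


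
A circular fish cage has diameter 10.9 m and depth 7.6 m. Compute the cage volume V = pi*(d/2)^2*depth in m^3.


r = d/2 = 10.9/2 = 5.45 m
Base area = pi*r^2 = pi*5.45^2 = 93.313156 m^2
Volume = 93.313156 * 7.6 = 709.18 m^3

709.18 m^3


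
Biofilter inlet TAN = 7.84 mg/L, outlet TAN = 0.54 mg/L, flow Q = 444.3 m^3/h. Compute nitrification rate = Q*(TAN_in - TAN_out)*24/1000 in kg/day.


Concentration drop: TAN_in - TAN_out = 7.84 - 0.54 = 7.3 mg/L
Hourly TAN removed = Q * dTAN = 444.3 m^3/h * 7.3 mg/L = 3243.39 g/h  (m^3/h * mg/L = g/h)
Daily TAN removed = 3243.39 * 24 = 77841.36 g/day
Convert to kg/day: 77841.36 / 1000 = 77.84136 kg/day

77.84136 kg/day


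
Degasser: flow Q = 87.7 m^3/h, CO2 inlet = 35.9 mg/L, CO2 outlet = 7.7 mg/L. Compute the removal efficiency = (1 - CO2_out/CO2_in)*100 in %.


CO2_out / CO2_in = 7.7 / 35.9 = 0.21448468
Fraction remaining = 0.21448468
efficiency = (1 - 0.21448468) * 100 = 78.5515 %

78.5515 %


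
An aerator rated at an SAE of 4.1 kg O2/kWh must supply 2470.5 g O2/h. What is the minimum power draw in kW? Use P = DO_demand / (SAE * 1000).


SAE in g O2/kWh = 4.1 * 1000 = 4100 g/kWh
P = DO_demand / SAE_g = 2470.5 / 4100 = 0.602561 kW

0.602561 kW


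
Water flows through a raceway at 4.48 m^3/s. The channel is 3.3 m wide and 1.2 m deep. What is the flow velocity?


Cross-sectional area = W * d = 3.3 * 1.2 = 3.96 m^2
Velocity = Q / A = 4.48 / 3.96 = 1.13131 m/s

1.13131 m/s


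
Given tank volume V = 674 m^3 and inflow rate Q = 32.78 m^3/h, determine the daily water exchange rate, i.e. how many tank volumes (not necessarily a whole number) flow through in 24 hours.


Daily flow volume = 32.78 m^3/h * 24 h = 786.72 m^3/day
Exchanges = daily flow / tank volume = 786.72 / 674 = 1.16724 exchanges/day

1.16724 exchanges/day


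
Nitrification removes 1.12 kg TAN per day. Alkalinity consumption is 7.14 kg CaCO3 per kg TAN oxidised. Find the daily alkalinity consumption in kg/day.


Alkalinity factor: 7.14 kg CaCO3 consumed per kg TAN nitrified
alk = 1.12 kg TAN * 7.14 = 7.9968 kg CaCO3/day

7.9968 kg CaCO3/day


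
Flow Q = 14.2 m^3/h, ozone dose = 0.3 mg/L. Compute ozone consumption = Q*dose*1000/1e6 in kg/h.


O3 demand (mg/h) = Q * dose * 1000 = 14.2 * 0.3 * 1000 = 4260 mg/h
Convert mg to kg: 4260 / 1e6 = 0.00426 kg/h

0.00426 kg/h


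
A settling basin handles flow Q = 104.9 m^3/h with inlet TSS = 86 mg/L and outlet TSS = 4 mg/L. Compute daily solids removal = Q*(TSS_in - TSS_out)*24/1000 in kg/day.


Concentration drop: TSS_in - TSS_out = 86 - 4 = 82 mg/L
Hourly solids removed = Q * dTSS = 104.9 m^3/h * 82 mg/L = 8601.8 g/h  (m^3/h * mg/L = g/h)
Daily solids removed = 8601.8 * 24 = 206443.2 g/day
Convert g to kg: 206443.2 / 1000 = 206.4432 kg/day

206.4432 kg/day
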